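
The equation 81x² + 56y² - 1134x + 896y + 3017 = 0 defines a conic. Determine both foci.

81(x² - 14x) + 56(y² + 16y) = -3017
81(x - 7)² + 56(y + 8)² = -3017 + 3969 + 3584 = 4536
Dividing both sides by 4536: (x - 7)²/56 + (y + 8)²/81 = 1
Ellipse, center (7, -8), major axis vertical; a² = 81, b² = 56.
c² = a² - b² = 81 - 56 = 25, so c = 5.
Foci lie on the vertical axis through the center: (h, k ± c).

(7, -13) and (7, -3)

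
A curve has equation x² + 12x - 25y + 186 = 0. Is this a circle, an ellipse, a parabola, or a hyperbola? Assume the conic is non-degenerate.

parabola

No xy term. Coefficients of x² and y² are A = 1, C = 0.
Exactly one squared variable ⇒ parabola.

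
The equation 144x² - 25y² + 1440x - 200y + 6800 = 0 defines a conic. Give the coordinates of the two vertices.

Group: 144(x² + 10x) -25(y² + 8y) = -6800
144(x + 5)² -25(y + 4)² = -6800 + 3600 - 400 = -3600
Divide by -3600: (y + 4)²/144 - (x + 5)²/25 = 1
Hyperbola, center (-5, -4), transverse axis vertical; a² = 144, b² = 25.
a = 12. Vertices at (h, k ± a).

(-5, -16) and (-5, 8)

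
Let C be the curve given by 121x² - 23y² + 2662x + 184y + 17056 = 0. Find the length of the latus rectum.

46/11

Group the x- and y-terms: 121(x² + 22x) -23(y² - 8y) = -17056
Complete the square: 121(x + 11)² -23(y - 4)² = -17056 + 14641 - 368 = -2783
Divide by -2783: (y - 4)²/121 - (x + 11)²/23 = 1
Hyperbola, center (-11, 4), transverse axis vertical; a² = 121, b² = 23.
Latus rectum length = 2b²/a = 2·23/11 = 46/11.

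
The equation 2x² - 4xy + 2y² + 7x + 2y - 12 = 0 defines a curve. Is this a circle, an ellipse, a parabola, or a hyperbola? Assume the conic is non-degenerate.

parabola

A = 2, B = -4, C = 2.
Discriminant B² − 4AC = (-4)² − 4·2·2 = 0.
B² − 4AC = 0 ⇒ parabola.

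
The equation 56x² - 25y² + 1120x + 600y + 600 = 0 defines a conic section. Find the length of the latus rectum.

56(x² + 20x) -25(y² - 24y) = -600
56(x + 10)² -25(y - 12)² = -600 + 5600 - 3600 = 1400
Divide through by 1400 to get (x + 10)²/25 - (y - 12)²/56 = 1.
Hyperbola, center (-10, 12), transverse axis horizontal; a² = 25, b² = 56.
Latus rectum length = 2b²/a = 2·56/5 = 112/5.

112/5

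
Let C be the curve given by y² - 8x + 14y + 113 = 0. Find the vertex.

Only y is squared. Complete the square in y: (y + 7)² = 8(x - 8).
Vertex (8, -7); 4p = 8 so p = 2. Opens right.

(8, -7)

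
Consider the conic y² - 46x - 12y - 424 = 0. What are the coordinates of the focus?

(3/2, 6)

Only y is squared. Complete the square in y: (y - 6)² = 46(x + 10).
Vertex (-10, 6); 4p = 46 so p = 23/2. Opens right.
Focus is p units from the vertex along the axis: (h + p, k).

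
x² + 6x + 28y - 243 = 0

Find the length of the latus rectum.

28

Only x is squared. Complete the square in x: (x + 3)² = -28(y - 9).
Vertex (-3, 9); 4p = -28 so p = -7. Opens down.
Latus rectum length = |4p| = 28.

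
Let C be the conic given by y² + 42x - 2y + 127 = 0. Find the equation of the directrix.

x = 15/2

Only y is squared. Complete the square in y: (y - 1)² = -42(x + 3).
Vertex (-3, 1); 4p = -42 so p = -21/2. Opens left.
Directrix is the vertical line x = h − p = -3 − (-21/2) = 15/2.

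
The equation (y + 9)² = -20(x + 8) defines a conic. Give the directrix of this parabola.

Vertex (-8, -9); 4p = -20 so p = -5. Opens left.
Directrix is the vertical line x = h − p = -8 − (-5) = -3.

x = -3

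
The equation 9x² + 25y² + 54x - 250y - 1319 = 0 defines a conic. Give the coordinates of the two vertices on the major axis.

Collect terms: 9(x² + 6x) + 25(y² - 10y) = 1319
Complete the square: 9(x + 3)² + 25(y - 5)² = 1319 + 81 + 625 = 2025
Divide through by 2025 to get (x + 3)²/225 + (y - 5)²/81 = 1.
Ellipse, center (-3, 5), major axis horizontal; a² = 225, b² = 81.
a = 15. Vertices at (h ± a, k).

(-18, 5) and (12, 5)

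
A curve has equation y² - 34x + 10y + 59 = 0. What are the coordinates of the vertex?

Only y is squared. Complete the square in y: (y + 5)² = 34(x - 1).
Vertex (1, -5); 4p = 34 so p = 17/2. Opens right.

(1, -5)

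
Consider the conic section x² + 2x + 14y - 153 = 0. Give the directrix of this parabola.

Only x is squared. Complete the square in x: (x + 1)² = -14(y - 11).
Vertex (-1, 11); 4p = -14 so p = -7/2. Opens down.
Directrix is the horizontal line y = k − p = 11 − (-7/2) = 29/2.

y = 29/2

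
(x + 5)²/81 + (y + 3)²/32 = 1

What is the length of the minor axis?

Center (-5, -3). The larger denominator 81 sits under the x-term, so the major axis is horizontal; a² = 81, b² = 32.
b² = 32 so b = 4√2; the minor axis has length 2b = 8√2.

8√2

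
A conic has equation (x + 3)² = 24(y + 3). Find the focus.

(-3, 3)

Vertex (-3, -3); 4p = 24 so p = 6. Opens up.
Focus is p units from the vertex along the axis: (h, k + p).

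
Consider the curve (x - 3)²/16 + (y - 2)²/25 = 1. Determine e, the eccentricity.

Center (3, 2). The larger denominator 25 sits under the y-term, so the major axis is vertical; a² = 25, b² = 16.
c² = a² - b² = 9, so c = 3.
e = c/a = 3/5.

e = 3/5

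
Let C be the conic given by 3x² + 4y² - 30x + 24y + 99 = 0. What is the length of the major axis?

4

3(x² - 10x) + 4(y² + 6y) = -99
3(x - 5)² + 4(y + 3)² = -99 + 75 + 36 = 12
Divide by 12: (x - 5)²/4 + (y + 3)²/3 = 1
Ellipse, center (5, -3), major axis horizontal; a² = 4, b² = 3.
a² = 4 so a = 2; the major axis has length 2a = 4.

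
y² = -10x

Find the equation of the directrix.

Vertex (0, 0); 4p = -10 so p = -5/2. Opens left.
Directrix is the vertical line x = h − p = 0 − (-5/2) = 5/2.

x = 5/2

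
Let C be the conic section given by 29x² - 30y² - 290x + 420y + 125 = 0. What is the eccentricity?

e = √1711/29

Group the x- and y-terms: 29(x² - 10x) -30(y² - 14y) = -125
Complete the square: 29(x - 5)² -30(y - 7)² = -125 + 725 - 1470 = -870
Divide through by -870 to get (y - 7)²/29 - (x - 5)²/30 = 1.
Hyperbola, center (5, 7), transverse axis vertical; a² = 29, b² = 30.
c² = a² + b² = 59, so c = √59.
e = c/a = √59/√29 = √1711/29.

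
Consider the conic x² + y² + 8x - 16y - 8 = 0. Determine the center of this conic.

(-4, 8)

Group: (x² + 8x) + (y² - 16y) = 8
Completing the square gives (x + 4)² + (y - 8)² = 8 + 16 + 64 = 88.
So (x + 4)² + (y - 8)² = 88.
Circle centered at (-4, 8) with r² = 88.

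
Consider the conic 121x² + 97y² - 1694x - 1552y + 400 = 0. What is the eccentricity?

Group the x- and y-terms: 121(x² - 14x) + 97(y² - 16y) = -400
Complete the square: 121(x - 7)² + 97(y - 8)² = -400 + 5929 + 6208 = 11737
Divide by 11737: (x - 7)²/97 + (y - 8)²/121 = 1
Ellipse, center (7, 8), major axis vertical; a² = 121, b² = 97.
c² = a² - b² = 24, so c = 2√6.
e = c/a = 2√6/11.

e = 2√6/11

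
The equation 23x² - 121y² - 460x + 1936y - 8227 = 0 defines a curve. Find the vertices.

Group the x- and y-terms: 23(x² - 20x) -121(y² - 16y) = 8227
23(x - 10)² -121(y - 8)² = 8227 + 2300 - 7744 = 2783
Divide by 2783: (x - 10)²/121 - (y - 8)²/23 = 1
Hyperbola, center (10, 8), transverse axis horizontal; a² = 121, b² = 23.
a = 11. Vertices at (h ± a, k).

(-1, 8) and (21, 8)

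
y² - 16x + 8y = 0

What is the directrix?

x = -5

Only y is squared. Complete the square in y: (y + 4)² = 16(x + 1).
Vertex (-1, -4); 4p = 16 so p = 4. Opens right.
Directrix is the vertical line x = h − p = -1 − (4) = -5.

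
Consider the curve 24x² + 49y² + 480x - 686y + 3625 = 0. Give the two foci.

(-15, 7) and (-5, 7)

Group: 24(x² + 20x) + 49(y² - 14y) = -3625
24(x + 10)² + 49(y - 7)² = -3625 + 2400 + 2401 = 1176
Divide through by 1176 to get (x + 10)²/49 + (y - 7)²/24 = 1.
Ellipse, center (-10, 7), major axis horizontal; a² = 49, b² = 24.
c² = a² - b² = 49 - 24 = 25, so c = 5.
Foci lie on the horizontal axis through the center: (h ± c, k).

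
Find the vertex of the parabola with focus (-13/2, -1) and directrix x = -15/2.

(-7, -1)

The vertex is the midpoint between the focus and the directrix along the axis of symmetry.
Axis is horizontal (directrix is vertical). Vertex x-coordinate = (-13/2 + (-15/2))/2 = -7; y-coordinate = -1.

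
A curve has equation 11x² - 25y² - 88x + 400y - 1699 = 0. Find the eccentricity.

e = 6/5

Rearranging, 11(x² - 8x) -25(y² - 16y) = 1699.
11(x - 4)² -25(y - 8)² = 1699 + 176 - 1600 = 275
Divide through by 275 to get (x - 4)²/25 - (y - 8)²/11 = 1.
Hyperbola, center (4, 8), transverse axis horizontal; a² = 25, b² = 11.
c² = a² + b² = 36, so c = 6.
e = c/a = 6/5.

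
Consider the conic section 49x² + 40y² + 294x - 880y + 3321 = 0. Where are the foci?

Group the x- and y-terms: 49(x² + 6x) + 40(y² - 22y) = -3321
Completing the square gives 49(x + 3)² + 40(y - 11)² = -3321 + 441 + 4840 = 1960.
Divide by 1960: (x + 3)²/40 + (y - 11)²/49 = 1
Ellipse, center (-3, 11), major axis vertical; a² = 49, b² = 40.
c² = a² - b² = 49 - 40 = 9, so c = 3.
Foci lie on the vertical axis through the center: (h, k ± c).

(-3, 8) and (-3, 14)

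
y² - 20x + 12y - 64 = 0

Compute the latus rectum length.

20

Only y is squared. Complete the square in y: (y + 6)² = 20(x + 5).
Vertex (-5, -6); 4p = 20 so p = 5. Opens right.
Latus rectum length = |4p| = 20.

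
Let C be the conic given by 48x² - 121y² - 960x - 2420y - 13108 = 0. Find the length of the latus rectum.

Rearranging, 48(x² - 20x) -121(y² + 20y) = 13108.
Completing the square gives 48(x - 10)² -121(y + 10)² = 13108 + 4800 - 12100 = 5808.
Dividing both sides by 5808: (x - 10)²/121 - (y + 10)²/48 = 1
Hyperbola, center (10, -10), transverse axis horizontal; a² = 121, b² = 48.
Latus rectum length = 2b²/a = 2·48/11 = 96/11.

96/11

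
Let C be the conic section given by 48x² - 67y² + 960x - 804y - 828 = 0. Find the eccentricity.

Group: 48(x² + 20x) -67(y² + 12y) = 828
Complete the square: 48(x + 10)² -67(y + 6)² = 828 + 4800 - 2412 = 3216
Divide through by 3216 to get (x + 10)²/67 - (y + 6)²/48 = 1.
Hyperbola, center (-10, -6), transverse axis horizontal; a² = 67, b² = 48.
c² = a² + b² = 115, so c = √115.
e = c/a = √115/√67 = √7705/67.

e = √7705/67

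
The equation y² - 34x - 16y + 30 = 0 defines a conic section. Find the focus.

(15/2, 8)

Only y is squared. Complete the square in y: (y - 8)² = 34(x + 1).
Vertex (-1, 8); 4p = 34 so p = 17/2. Opens right.
Focus is p units from the vertex along the axis: (h + p, k).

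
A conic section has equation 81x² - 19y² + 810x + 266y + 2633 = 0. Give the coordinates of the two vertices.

Group the x- and y-terms: 81(x² + 10x) -19(y² - 14y) = -2633
Completing the square gives 81(x + 5)² -19(y - 7)² = -2633 + 2025 - 931 = -1539.
Divide through by -1539 to get (y - 7)²/81 - (x + 5)²/19 = 1.
Hyperbola, center (-5, 7), transverse axis vertical; a² = 81, b² = 19.
a = 9. Vertices at (h, k ± a).

(-5, -2) and (-5, 16)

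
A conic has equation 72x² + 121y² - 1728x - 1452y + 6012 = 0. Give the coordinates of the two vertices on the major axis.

Group the x- and y-terms: 72(x² - 24x) + 121(y² - 12y) = -6012
Complete the square in x and y: 72(x - 12)² + 121(y - 6)² = -6012 + 10368 + 4356 = 8712
Dividing both sides by 8712: (x - 12)²/121 + (y - 6)²/72 = 1
Ellipse, center (12, 6), major axis horizontal; a² = 121, b² = 72.
a = 11. Vertices at (h ± a, k).

(1, 6) and (23, 6)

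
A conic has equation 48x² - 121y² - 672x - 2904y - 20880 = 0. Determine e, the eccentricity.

e = 13/11

Group: 48(x² - 14x) -121(y² + 24y) = 20880
Complete the square in x and y: 48(x - 7)² -121(y + 12)² = 20880 + 2352 - 17424 = 5808
Dividing both sides by 5808: (x - 7)²/121 - (y + 12)²/48 = 1
Hyperbola, center (7, -12), transverse axis horizontal; a² = 121, b² = 48.
c² = a² + b² = 169, so c = 13.
e = c/a = 13/11.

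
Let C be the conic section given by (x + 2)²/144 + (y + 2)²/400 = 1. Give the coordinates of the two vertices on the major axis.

Center (-2, -2). The larger denominator 400 sits under the y-term, so the major axis is vertical; a² = 400, b² = 144.
a = 20. Vertices at (h, k ± a).

(-2, -22) and (-2, 18)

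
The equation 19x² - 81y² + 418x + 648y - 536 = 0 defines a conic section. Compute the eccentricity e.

Group the x- and y-terms: 19(x² + 22x) -81(y² - 8y) = 536
Completing the square gives 19(x + 11)² -81(y - 4)² = 536 + 2299 - 1296 = 1539.
Divide through by 1539 to get (x + 11)²/81 - (y - 4)²/19 = 1.
Hyperbola, center (-11, 4), transverse axis horizontal; a² = 81, b² = 19.
c² = a² + b² = 100, so c = 10.
e = c/a = 10/9.

e = 10/9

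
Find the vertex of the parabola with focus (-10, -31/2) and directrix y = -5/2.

The vertex is the midpoint between the focus and the directrix along the axis of symmetry.
Axis is vertical (directrix is horizontal). Vertex y-coordinate = (-31/2 + (-5/2))/2 = -9; x-coordinate = -10.

(-10, -9)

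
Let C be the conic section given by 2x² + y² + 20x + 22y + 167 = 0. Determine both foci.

(-5, -11 - √2) and (-5, -11 + √2)

Group: 2(x² + 10x) + (y² + 22y) = -167
Complete the square in x and y: 2(x + 5)² + (y + 11)² = -167 + 50 + 121 = 4
Dividing both sides by 4: (x + 5)²/2 + (y + 11)²/4 = 1
Ellipse, center (-5, -11), major axis vertical; a² = 4, b² = 2.
c² = a² - b² = 4 - 2 = 2, so c = √2.
Foci lie on the vertical axis through the center: (h, k ± c).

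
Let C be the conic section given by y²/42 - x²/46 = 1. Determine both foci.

Center (0, 0). The positive term is the y-term, so the transverse axis is vertical; a² = 42, b² = 46.
c² = a² + b² = 42 + 46 = 88, so c = 2√22.
Foci lie on the vertical axis through the center: (h, k ± c).

(0, 0 - 2√22) and (0, 0 + 2√22)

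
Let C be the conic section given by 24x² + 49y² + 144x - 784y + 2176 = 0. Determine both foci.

Group the x- and y-terms: 24(x² + 6x) + 49(y² - 16y) = -2176
24(x + 3)² + 49(y - 8)² = -2176 + 216 + 3136 = 1176
Dividing both sides by 1176: (x + 3)²/49 + (y - 8)²/24 = 1
Ellipse, center (-3, 8), major axis horizontal; a² = 49, b² = 24.
c² = a² - b² = 49 - 24 = 25, so c = 5.
Foci lie on the horizontal axis through the center: (h ± c, k).

(-8, 8) and (2, 8)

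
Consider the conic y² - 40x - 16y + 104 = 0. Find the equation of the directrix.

Only y is squared. Complete the square in y: (y - 8)² = 40(x - 1).
Vertex (1, 8); 4p = 40 so p = 10. Opens right.
Directrix is the vertical line x = h − p = 1 − (10) = -9.

x = -9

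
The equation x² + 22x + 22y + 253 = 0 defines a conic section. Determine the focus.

(-11, -23/2)

Only x is squared. Complete the square in x: (x + 11)² = -22(y + 6).
Vertex (-11, -6); 4p = -22 so p = -11/2. Opens down.
Focus is p units from the vertex along the axis: (h, k + p).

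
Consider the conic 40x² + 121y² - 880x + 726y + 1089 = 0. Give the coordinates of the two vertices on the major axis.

Collect terms: 40(x² - 22x) + 121(y² + 6y) = -1089
Complete the square in x and y: 40(x - 11)² + 121(y + 3)² = -1089 + 4840 + 1089 = 4840
Dividing both sides by 4840: (x - 11)²/121 + (y + 3)²/40 = 1
Ellipse, center (11, -3), major axis horizontal; a² = 121, b² = 40.
a = 11. Vertices at (h ± a, k).

(0, -3) and (22, -3)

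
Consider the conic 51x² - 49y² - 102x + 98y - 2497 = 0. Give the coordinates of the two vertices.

51(x² - 2x) -49(y² - 2y) = 2497
51(x - 1)² -49(y - 1)² = 2497 + 51 - 49 = 2499
Dividing both sides by 2499: (x - 1)²/49 - (y - 1)²/51 = 1
Hyperbola, center (1, 1), transverse axis horizontal; a² = 49, b² = 51.
a = 7. Vertices at (h ± a, k).

(-6, 1) and (8, 1)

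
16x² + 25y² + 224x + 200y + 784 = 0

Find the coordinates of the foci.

Group: 16(x² + 14x) + 25(y² + 8y) = -784
Complete the square in x and y: 16(x + 7)² + 25(y + 4)² = -784 + 784 + 400 = 400
Dividing both sides by 400: (x + 7)²/25 + (y + 4)²/16 = 1
Ellipse, center (-7, -4), major axis horizontal; a² = 25, b² = 16.
c² = a² - b² = 25 - 16 = 9, so c = 3.
Foci lie on the horizontal axis through the center: (h ± c, k).

(-10, -4) and (-4, -4)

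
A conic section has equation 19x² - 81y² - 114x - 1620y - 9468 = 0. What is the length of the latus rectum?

38/9

19(x² - 6x) -81(y² + 20y) = 9468
Complete the square in x and y: 19(x - 3)² -81(y + 10)² = 9468 + 171 - 8100 = 1539
Divide through by 1539 to get (x - 3)²/81 - (y + 10)²/19 = 1.
Hyperbola, center (3, -10), transverse axis horizontal; a² = 81, b² = 19.
Latus rectum length = 2b²/a = 2·19/9 = 38/9.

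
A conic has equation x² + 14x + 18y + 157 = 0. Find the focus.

Only x is squared. Complete the square in x: (x + 7)² = -18(y + 6).
Vertex (-7, -6); 4p = -18 so p = -9/2. Opens down.
Focus is p units from the vertex along the axis: (h, k + p).

(-7, -21/2)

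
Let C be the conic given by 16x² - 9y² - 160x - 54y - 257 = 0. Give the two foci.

(-5, -3) and (15, -3)

16(x² - 10x) -9(y² + 6y) = 257
Complete the square: 16(x - 5)² -9(y + 3)² = 257 + 400 - 81 = 576
Dividing both sides by 576: (x - 5)²/36 - (y + 3)²/64 = 1
Hyperbola, center (5, -3), transverse axis horizontal; a² = 36, b² = 64.
c² = a² + b² = 36 + 64 = 100, so c = 10.
Foci lie on the horizontal axis through the center: (h ± c, k).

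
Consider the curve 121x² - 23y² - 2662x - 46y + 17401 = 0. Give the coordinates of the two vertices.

Rearranging, 121(x² - 22x) -23(y² + 2y) = -17401.
121(x - 11)² -23(y + 1)² = -17401 + 14641 - 23 = -2783
Divide by -2783: (y + 1)²/121 - (x - 11)²/23 = 1
Hyperbola, center (11, -1), transverse axis vertical; a² = 121, b² = 23.
a = 11. Vertices at (h, k ± a).

(11, -12) and (11, 10)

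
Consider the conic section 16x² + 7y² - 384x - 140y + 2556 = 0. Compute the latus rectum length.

Group the x- and y-terms: 16(x² - 24x) + 7(y² - 20y) = -2556
16(x - 12)² + 7(y - 10)² = -2556 + 2304 + 700 = 448
Dividing both sides by 448: (x - 12)²/28 + (y - 10)²/64 = 1
Ellipse, center (12, 10), major axis vertical; a² = 64, b² = 28.
Latus rectum length = 2b²/a = 2·28/8 = 7.

7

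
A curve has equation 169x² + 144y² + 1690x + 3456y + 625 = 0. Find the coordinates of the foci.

169(x² + 10x) + 144(y² + 24y) = -625
169(x + 5)² + 144(y + 12)² = -625 + 4225 + 20736 = 24336
Divide through by 24336 to get (x + 5)²/144 + (y + 12)²/169 = 1.
Ellipse, center (-5, -12), major axis vertical; a² = 169, b² = 144.
c² = a² - b² = 169 - 144 = 25, so c = 5.
Foci lie on the vertical axis through the center: (h, k ± c).

(-5, -17) and (-5, -7)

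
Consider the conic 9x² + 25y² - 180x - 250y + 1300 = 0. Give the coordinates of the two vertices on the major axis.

Rearranging, 9(x² - 20x) + 25(y² - 10y) = -1300.
Completing the square gives 9(x - 10)² + 25(y - 5)² = -1300 + 900 + 625 = 225.
Dividing both sides by 225: (x - 10)²/25 + (y - 5)²/9 = 1
Ellipse, center (10, 5), major axis horizontal; a² = 25, b² = 9.
a = 5. Vertices at (h ± a, k).

(5, 5) and (15, 5)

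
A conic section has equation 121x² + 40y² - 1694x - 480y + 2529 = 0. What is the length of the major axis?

22

Collect terms: 121(x² - 14x) + 40(y² - 12y) = -2529
121(x - 7)² + 40(y - 6)² = -2529 + 5929 + 1440 = 4840
Divide through by 4840 to get (x - 7)²/40 + (y - 6)²/121 = 1.
Ellipse, center (7, 6), major axis vertical; a² = 121, b² = 40.
a² = 121 so a = 11; the major axis has length 2a = 22.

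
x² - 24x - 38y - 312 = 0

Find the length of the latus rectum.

Only x is squared. Complete the square in x: (x - 12)² = 38(y + 12).
Vertex (12, -12); 4p = 38 so p = 19/2. Opens up.
Latus rectum length = |4p| = 38.

38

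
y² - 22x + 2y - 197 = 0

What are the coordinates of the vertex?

(-9, -1)

Only y is squared. Complete the square in y: (y + 1)² = 22(x + 9).
Vertex (-9, -1); 4p = 22 so p = 11/2. Opens right.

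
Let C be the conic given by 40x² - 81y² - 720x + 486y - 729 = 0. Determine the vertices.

(0, 3) and (18, 3)

40(x² - 18x) -81(y² - 6y) = 729
Complete the square in x and y: 40(x - 9)² -81(y - 3)² = 729 + 3240 - 729 = 3240
Dividing both sides by 3240: (x - 9)²/81 - (y - 3)²/40 = 1
Hyperbola, center (9, 3), transverse axis horizontal; a² = 81, b² = 40.
a = 9. Vertices at (h ± a, k).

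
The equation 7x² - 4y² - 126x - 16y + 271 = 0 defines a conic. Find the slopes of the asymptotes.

√7/2 and -√7/2

Collect terms: 7(x² - 18x) -4(y² + 4y) = -271
Complete the square: 7(x - 9)² -4(y + 2)² = -271 + 567 - 16 = 280
Divide by 280: (x - 9)²/40 - (y + 2)²/70 = 1
Hyperbola, center (9, -2), transverse axis horizontal; a² = 40, b² = 70.
For a horizontal hyperbola the asymptotes have slope ±b/a.
Here that is ±√70/2√10 = ±√7/2.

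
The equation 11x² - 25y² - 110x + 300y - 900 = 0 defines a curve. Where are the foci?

Group the x- and y-terms: 11(x² - 10x) -25(y² - 12y) = 900
11(x - 5)² -25(y - 6)² = 900 + 275 - 900 = 275
Divide through by 275 to get (x - 5)²/25 - (y - 6)²/11 = 1.
Hyperbola, center (5, 6), transverse axis horizontal; a² = 25, b² = 11.
c² = a² + b² = 25 + 11 = 36, so c = 6.
Foci lie on the horizontal axis through the center: (h ± c, k).

(-1, 6) and (11, 6)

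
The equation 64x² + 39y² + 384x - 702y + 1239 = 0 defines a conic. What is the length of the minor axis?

2√39

Rearranging, 64(x² + 6x) + 39(y² - 18y) = -1239.
Complete the square: 64(x + 3)² + 39(y - 9)² = -1239 + 576 + 3159 = 2496
Dividing both sides by 2496: (x + 3)²/39 + (y - 9)²/64 = 1
Ellipse, center (-3, 9), major axis vertical; a² = 64, b² = 39.
b² = 39 so b = √39; the minor axis has length 2b = 2√39.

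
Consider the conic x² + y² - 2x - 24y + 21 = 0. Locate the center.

(1, 12)

Group the x- and y-terms: (x² - 2x) + (y² - 24y) = -21
Complete the square in x and y: (x - 1)² + (y - 12)² = -21 + 1 + 144 = 124
So (x - 1)² + (y - 12)² = 124.
Circle centered at (1, 12) with r² = 124.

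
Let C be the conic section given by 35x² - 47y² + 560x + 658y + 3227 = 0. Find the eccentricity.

e = √2870/35

Group the x- and y-terms: 35(x² + 16x) -47(y² - 14y) = -3227
Complete the square: 35(x + 8)² -47(y - 7)² = -3227 + 2240 - 2303 = -3290
Divide by -3290: (y - 7)²/70 - (x + 8)²/94 = 1
Hyperbola, center (-8, 7), transverse axis vertical; a² = 70, b² = 94.
c² = a² + b² = 164, so c = 2√41.
e = c/a = 2√41/√70 = √2870/35.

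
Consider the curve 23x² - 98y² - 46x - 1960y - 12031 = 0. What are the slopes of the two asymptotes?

Group the x- and y-terms: 23(x² - 2x) -98(y² + 20y) = 12031
Complete the square: 23(x - 1)² -98(y + 10)² = 12031 + 23 - 9800 = 2254
Divide by 2254: (x - 1)²/98 - (y + 10)²/23 = 1
Hyperbola, center (1, -10), transverse axis horizontal; a² = 98, b² = 23.
For a horizontal hyperbola the asymptotes have slope ±b/a.
Here that is ±√23/7√2 = ±√46/14.

√46/14 and -√46/14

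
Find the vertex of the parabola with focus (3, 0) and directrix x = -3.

The vertex is the midpoint between the focus and the directrix along the axis of symmetry.
Axis is horizontal (directrix is vertical). Vertex x-coordinate = (3 + (-3))/2 = 0; y-coordinate = 0.

(0, 0)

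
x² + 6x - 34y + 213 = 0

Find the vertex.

Only x is squared. Complete the square in x: (x + 3)² = 34(y - 6).
Vertex (-3, 6); 4p = 34 so p = 17/2. Opens up.

(-3, 6)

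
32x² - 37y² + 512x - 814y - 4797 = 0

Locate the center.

(-8, -11)

32(x² + 16x) -37(y² + 22y) = 4797
Complete the square in x and y: 32(x + 8)² -37(y + 11)² = 4797 + 2048 - 4477 = 2368
Dividing both sides by 2368: (x + 8)²/74 - (y + 11)²/64 = 1
Hyperbola with center (-8, -11).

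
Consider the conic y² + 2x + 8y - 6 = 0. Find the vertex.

(11, -4)

Only y is squared. Complete the square in y: (y + 4)² = -2(x - 11).
Vertex (11, -4); 4p = -2 so p = -1/2. Opens left.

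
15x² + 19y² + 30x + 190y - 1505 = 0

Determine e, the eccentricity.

e = 2√19/19

Collect terms: 15(x² + 2x) + 19(y² + 10y) = 1505
Completing the square gives 15(x + 1)² + 19(y + 5)² = 1505 + 15 + 475 = 1995.
Divide through by 1995 to get (x + 1)²/133 + (y + 5)²/105 = 1.
Ellipse, center (-1, -5), major axis horizontal; a² = 133, b² = 105.
c² = a² - b² = 28, so c = 2√7.
e = c/a = 2√7/√133 = 2√19/19.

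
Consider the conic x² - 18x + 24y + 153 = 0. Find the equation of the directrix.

Only x is squared. Complete the square in x: (x - 9)² = -24(y + 3).
Vertex (9, -3); 4p = -24 so p = -6. Opens down.
Directrix is the horizontal line y = k − p = -3 − (-6) = 3.

y = 3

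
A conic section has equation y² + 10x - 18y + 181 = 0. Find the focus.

Only y is squared. Complete the square in y: (y - 9)² = -10(x + 10).
Vertex (-10, 9); 4p = -10 so p = -5/2. Opens left.
Focus is p units from the vertex along the axis: (h + p, k).

(-25/2, 9)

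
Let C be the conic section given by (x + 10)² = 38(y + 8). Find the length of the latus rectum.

38

Vertex (-10, -8); 4p = 38 so p = 19/2. Opens up.
Latus rectum length = |4p| = 38.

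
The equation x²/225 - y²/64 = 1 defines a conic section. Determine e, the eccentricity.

Center (0, 0). The positive term is the x-term, so the transverse axis is horizontal; a² = 225, b² = 64.
c² = a² + b² = 289, so c = 17.
e = c/a = 17/15.

e = 17/15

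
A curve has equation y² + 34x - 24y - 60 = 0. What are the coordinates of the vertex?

(6, 12)

Only y is squared. Complete the square in y: (y - 12)² = -34(x - 6).
Vertex (6, 12); 4p = -34 so p = -17/2. Opens left.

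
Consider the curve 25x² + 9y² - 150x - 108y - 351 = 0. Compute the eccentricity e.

e = 4/5

25(x² - 6x) + 9(y² - 12y) = 351
Complete the square in x and y: 25(x - 3)² + 9(y - 6)² = 351 + 225 + 324 = 900
Dividing both sides by 900: (x - 3)²/36 + (y - 6)²/100 = 1
Ellipse, center (3, 6), major axis vertical; a² = 100, b² = 36.
c² = a² - b² = 64, so c = 8.
e = c/a = 8/10 = 4/5.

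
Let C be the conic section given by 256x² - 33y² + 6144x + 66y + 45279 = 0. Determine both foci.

(-12, -16) and (-12, 18)

Collect terms: 256(x² + 24x) -33(y² - 2y) = -45279
Completing the square gives 256(x + 12)² -33(y - 1)² = -45279 + 36864 - 33 = -8448.
Divide through by -8448 to get (y - 1)²/256 - (x + 12)²/33 = 1.
Hyperbola, center (-12, 1), transverse axis vertical; a² = 256, b² = 33.
c² = a² + b² = 256 + 33 = 289, so c = 17.
Foci lie on the vertical axis through the center: (h, k ± c).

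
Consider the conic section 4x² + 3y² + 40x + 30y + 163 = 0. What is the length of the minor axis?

Group: 4(x² + 10x) + 3(y² + 10y) = -163
Complete the square: 4(x + 5)² + 3(y + 5)² = -163 + 100 + 75 = 12
Dividing both sides by 12: (x + 5)²/3 + (y + 5)²/4 = 1
Ellipse, center (-5, -5), major axis vertical; a² = 4, b² = 3.
b² = 3 so b = √3; the minor axis has length 2b = 2√3.

2√3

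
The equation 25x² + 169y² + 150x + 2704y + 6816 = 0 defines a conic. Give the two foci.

(-15, -8) and (9, -8)

Collect terms: 25(x² + 6x) + 169(y² + 16y) = -6816
Completing the square gives 25(x + 3)² + 169(y + 8)² = -6816 + 225 + 10816 = 4225.
Divide by 4225: (x + 3)²/169 + (y + 8)²/25 = 1
Ellipse, center (-3, -8), major axis horizontal; a² = 169, b² = 25.
c² = a² - b² = 169 - 25 = 144, so c = 12.
Foci lie on the horizontal axis through the center: (h ± c, k).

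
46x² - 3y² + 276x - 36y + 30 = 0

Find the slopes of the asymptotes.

46(x² + 6x) -3(y² + 12y) = -30
Complete the square: 46(x + 3)² -3(y + 6)² = -30 + 414 - 108 = 276
Dividing both sides by 276: (x + 3)²/6 - (y + 6)²/92 = 1
Hyperbola, center (-3, -6), transverse axis horizontal; a² = 6, b² = 92.
For a horizontal hyperbola the asymptotes have slope ±b/a.
Here that is ±2√23/√6 = ±√138/3.

√138/3 and -√138/3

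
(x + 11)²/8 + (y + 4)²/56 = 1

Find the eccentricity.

e = √42/7

Center (-11, -4). The larger denominator 56 sits under the y-term, so the major axis is vertical; a² = 56, b² = 8.
c² = a² - b² = 48, so c = 4√3.
e = c/a = 4√3/2√14 = √42/7.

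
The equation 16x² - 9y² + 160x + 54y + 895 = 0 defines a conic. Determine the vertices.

Rearranging, 16(x² + 10x) -9(y² - 6y) = -895.
Completing the square gives 16(x + 5)² -9(y - 3)² = -895 + 400 - 81 = -576.
Dividing both sides by -576: (y - 3)²/64 - (x + 5)²/36 = 1
Hyperbola, center (-5, 3), transverse axis vertical; a² = 64, b² = 36.
a = 8. Vertices at (h, k ± a).

(-5, -5) and (-5, 11)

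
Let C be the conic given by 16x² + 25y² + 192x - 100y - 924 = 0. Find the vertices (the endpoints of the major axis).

Group the x- and y-terms: 16(x² + 12x) + 25(y² - 4y) = 924
Complete the square in x and y: 16(x + 6)² + 25(y - 2)² = 924 + 576 + 100 = 1600
Divide by 1600: (x + 6)²/100 + (y - 2)²/64 = 1
Ellipse, center (-6, 2), major axis horizontal; a² = 100, b² = 64.
a = 10. Vertices at (h ± a, k).

(-16, 2) and (4, 2)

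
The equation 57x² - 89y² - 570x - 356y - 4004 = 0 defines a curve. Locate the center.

(5, -2)

Group the x- and y-terms: 57(x² - 10x) -89(y² + 4y) = 4004
57(x - 5)² -89(y + 2)² = 4004 + 1425 - 356 = 5073
Dividing both sides by 5073: (x - 5)²/89 - (y + 2)²/57 = 1
Hyperbola with center (5, -2).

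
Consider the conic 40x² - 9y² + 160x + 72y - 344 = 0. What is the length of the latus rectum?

80/3

Collect terms: 40(x² + 4x) -9(y² - 8y) = 344
40(x + 2)² -9(y - 4)² = 344 + 160 - 144 = 360
Divide through by 360 to get (x + 2)²/9 - (y - 4)²/40 = 1.
Hyperbola, center (-2, 4), transverse axis horizontal; a² = 9, b² = 40.
Latus rectum length = 2b²/a = 2·40/3 = 80/3.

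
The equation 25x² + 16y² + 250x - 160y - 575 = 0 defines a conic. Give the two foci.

(-5, -1) and (-5, 11)

25(x² + 10x) + 16(y² - 10y) = 575
Complete the square: 25(x + 5)² + 16(y - 5)² = 575 + 625 + 400 = 1600
Divide through by 1600 to get (x + 5)²/64 + (y - 5)²/100 = 1.
Ellipse, center (-5, 5), major axis vertical; a² = 100, b² = 64.
c² = a² - b² = 100 - 64 = 36, so c = 6.
Foci lie on the vertical axis through the center: (h, k ± c).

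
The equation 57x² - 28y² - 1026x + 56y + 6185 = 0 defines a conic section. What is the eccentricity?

57(x² - 18x) -28(y² - 2y) = -6185
Complete the square: 57(x - 9)² -28(y - 1)² = -6185 + 4617 - 28 = -1596
Divide through by -1596 to get (y - 1)²/57 - (x - 9)²/28 = 1.
Hyperbola, center (9, 1), transverse axis vertical; a² = 57, b² = 28.
c² = a² + b² = 85, so c = √85.
e = c/a = √85/√57 = √4845/57.

e = √4845/57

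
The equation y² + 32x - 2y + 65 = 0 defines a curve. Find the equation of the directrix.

x = 6

Only y is squared. Complete the square in y: (y - 1)² = -32(x + 2).
Vertex (-2, 1); 4p = -32 so p = -8. Opens left.
Directrix is the vertical line x = h − p = -2 − (-8) = 6.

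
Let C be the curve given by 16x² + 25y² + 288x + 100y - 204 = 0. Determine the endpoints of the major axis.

Collect terms: 16(x² + 18x) + 25(y² + 4y) = 204
Complete the square in x and y: 16(x + 9)² + 25(y + 2)² = 204 + 1296 + 100 = 1600
Divide by 1600: (x + 9)²/100 + (y + 2)²/64 = 1
Ellipse, center (-9, -2), major axis horizontal; a² = 100, b² = 64.
a = 10. Vertices at (h ± a, k).

(-19, -2) and (1, -2)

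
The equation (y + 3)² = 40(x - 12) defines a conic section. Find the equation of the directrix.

Vertex (12, -3); 4p = 40 so p = 10. Opens right.
Directrix is the vertical line x = h − p = 12 − (10) = 2.

x = 2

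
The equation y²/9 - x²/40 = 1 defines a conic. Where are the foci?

Center (0, 0). The positive term is the y-term, so the transverse axis is vertical; a² = 9, b² = 40.
c² = a² + b² = 9 + 40 = 49, so c = 7.
Foci lie on the vertical axis through the center: (h, k ± c).

(0, -7) and (0, 7)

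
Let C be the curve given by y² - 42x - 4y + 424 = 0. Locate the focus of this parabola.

(41/2, 2)

Only y is squared. Complete the square in y: (y - 2)² = 42(x - 10).
Vertex (10, 2); 4p = 42 so p = 21/2. Opens right.
Focus is p units from the vertex along the axis: (h + p, k).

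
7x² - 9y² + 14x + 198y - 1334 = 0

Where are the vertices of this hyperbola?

(-7, 11) and (5, 11)

7(x² + 2x) -9(y² - 22y) = 1334
Complete the square: 7(x + 1)² -9(y - 11)² = 1334 + 7 - 1089 = 252
Divide through by 252 to get (x + 1)²/36 - (y - 11)²/28 = 1.
Hyperbola, center (-1, 11), transverse axis horizontal; a² = 36, b² = 28.
a = 6. Vertices at (h ± a, k).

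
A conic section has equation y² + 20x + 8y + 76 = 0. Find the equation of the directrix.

Only y is squared. Complete the square in y: (y + 4)² = -20(x + 3).
Vertex (-3, -4); 4p = -20 so p = -5. Opens left.
Directrix is the vertical line x = h − p = -3 − (-5) = 2.

x = 2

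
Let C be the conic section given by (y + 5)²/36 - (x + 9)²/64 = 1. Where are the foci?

(-9, -15) and (-9, 5)

Center (-9, -5). The positive term is the y-term, so the transverse axis is vertical; a² = 36, b² = 64.
c² = a² + b² = 36 + 64 = 100, so c = 10.
Foci lie on the vertical axis through the center: (h, k ± c).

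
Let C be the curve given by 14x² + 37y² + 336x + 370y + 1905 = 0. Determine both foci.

Group: 14(x² + 24x) + 37(y² + 10y) = -1905
Complete the square in x and y: 14(x + 12)² + 37(y + 5)² = -1905 + 2016 + 925 = 1036
Dividing both sides by 1036: (x + 12)²/74 + (y + 5)²/28 = 1
Ellipse, center (-12, -5), major axis horizontal; a² = 74, b² = 28.
c² = a² - b² = 74 - 28 = 46, so c = √46.
Foci lie on the horizontal axis through the center: (h ± c, k).

(-12 - √46, -5) and (-12 + √46, -5)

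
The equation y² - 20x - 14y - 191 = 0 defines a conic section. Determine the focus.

Only y is squared. Complete the square in y: (y - 7)² = 20(x + 12).
Vertex (-12, 7); 4p = 20 so p = 5. Opens right.
Focus is p units from the vertex along the axis: (h + p, k).

(-7, 7)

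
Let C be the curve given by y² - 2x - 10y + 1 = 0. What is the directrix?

Only y is squared. Complete the square in y: (y - 5)² = 2(x + 12).
Vertex (-12, 5); 4p = 2 so p = 1/2. Opens right.
Directrix is the vertical line x = h − p = -12 − (1/2) = -25/2.

x = -25/2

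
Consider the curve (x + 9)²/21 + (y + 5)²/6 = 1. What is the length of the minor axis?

Center (-9, -5). The larger denominator 21 sits under the x-term, so the major axis is horizontal; a² = 21, b² = 6.
b² = 6 so b = √6; the minor axis has length 2b = 2√6.

2√6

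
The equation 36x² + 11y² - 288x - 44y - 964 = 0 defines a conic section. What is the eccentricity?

36(x² - 8x) + 11(y² - 4y) = 964
36(x - 4)² + 11(y - 2)² = 964 + 576 + 44 = 1584
Dividing both sides by 1584: (x - 4)²/44 + (y - 2)²/144 = 1
Ellipse, center (4, 2), major axis vertical; a² = 144, b² = 44.
c² = a² - b² = 100, so c = 10.
e = c/a = 10/12 = 5/6.

e = 5/6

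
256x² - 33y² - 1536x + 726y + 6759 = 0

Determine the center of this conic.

256(x² - 6x) -33(y² - 22y) = -6759
Completing the square gives 256(x - 3)² -33(y - 11)² = -6759 + 2304 - 3993 = -8448.
Divide by -8448: (y - 11)²/256 - (x - 3)²/33 = 1
Hyperbola with center (3, 11).

(3, 11)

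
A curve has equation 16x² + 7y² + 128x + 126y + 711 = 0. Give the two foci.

(-4, -12) and (-4, -6)

Rearranging, 16(x² + 8x) + 7(y² + 18y) = -711.
Complete the square in x and y: 16(x + 4)² + 7(y + 9)² = -711 + 256 + 567 = 112
Divide through by 112 to get (x + 4)²/7 + (y + 9)²/16 = 1.
Ellipse, center (-4, -9), major axis vertical; a² = 16, b² = 7.
c² = a² - b² = 16 - 7 = 9, so c = 3.
Foci lie on the vertical axis through the center: (h, k ± c).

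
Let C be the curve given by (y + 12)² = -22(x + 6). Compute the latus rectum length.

22

Vertex (-6, -12); 4p = -22 so p = -11/2. Opens left.
Latus rectum length = |4p| = 22.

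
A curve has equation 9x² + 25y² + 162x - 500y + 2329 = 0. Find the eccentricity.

e = 4/5

9(x² + 18x) + 25(y² - 20y) = -2329
Complete the square in x and y: 9(x + 9)² + 25(y - 10)² = -2329 + 729 + 2500 = 900
Divide by 900: (x + 9)²/100 + (y - 10)²/36 = 1
Ellipse, center (-9, 10), major axis horizontal; a² = 100, b² = 36.
c² = a² - b² = 64, so c = 8.
e = c/a = 8/10 = 4/5.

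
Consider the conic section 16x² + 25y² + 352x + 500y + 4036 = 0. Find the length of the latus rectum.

32/5

Rearranging, 16(x² + 22x) + 25(y² + 20y) = -4036.
16(x + 11)² + 25(y + 10)² = -4036 + 1936 + 2500 = 400
Divide by 400: (x + 11)²/25 + (y + 10)²/16 = 1
Ellipse, center (-11, -10), major axis horizontal; a² = 25, b² = 16.
Latus rectum length = 2b²/a = 2·16/5 = 32/5.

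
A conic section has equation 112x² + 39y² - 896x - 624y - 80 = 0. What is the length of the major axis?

Group: 112(x² - 8x) + 39(y² - 16y) = 80
Completing the square gives 112(x - 4)² + 39(y - 8)² = 80 + 1792 + 2496 = 4368.
Divide by 4368: (x - 4)²/39 + (y - 8)²/112 = 1
Ellipse, center (4, 8), major axis vertical; a² = 112, b² = 39.
a² = 112 so a = 4√7; the major axis has length 2a = 8√7.

8√7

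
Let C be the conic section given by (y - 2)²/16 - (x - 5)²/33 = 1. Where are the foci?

(5, -5) and (5, 9)

Center (5, 2). The positive term is the y-term, so the transverse axis is vertical; a² = 16, b² = 33.
c² = a² + b² = 16 + 33 = 49, so c = 7.
Foci lie on the vertical axis through the center: (h, k ± c).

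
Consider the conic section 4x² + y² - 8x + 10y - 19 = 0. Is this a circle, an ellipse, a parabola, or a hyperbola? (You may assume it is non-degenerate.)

No xy term. Coefficients of x² and y² are A = 4, C = 1.
A and C have the same sign but A ≠ C ⇒ ellipse.

ellipse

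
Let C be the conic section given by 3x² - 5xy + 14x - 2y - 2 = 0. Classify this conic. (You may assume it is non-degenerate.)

hyperbola

A = 3, B = -5, C = 0.
Discriminant B² − 4AC = (-5)² − 4·3·0 = 25.
B² − 4AC > 0 ⇒ hyperbola.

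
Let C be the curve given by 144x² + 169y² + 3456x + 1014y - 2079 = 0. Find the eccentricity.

Group: 144(x² + 24x) + 169(y² + 6y) = 2079
144(x + 12)² + 169(y + 3)² = 2079 + 20736 + 1521 = 24336
Divide by 24336: (x + 12)²/169 + (y + 3)²/144 = 1
Ellipse, center (-12, -3), major axis horizontal; a² = 169, b² = 144.
c² = a² - b² = 25, so c = 5.
e = c/a = 5/13.

e = 5/13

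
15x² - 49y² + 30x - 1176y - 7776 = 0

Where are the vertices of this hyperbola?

(-8, -12) and (6, -12)

Group: 15(x² + 2x) -49(y² + 24y) = 7776
Complete the square in x and y: 15(x + 1)² -49(y + 12)² = 7776 + 15 - 7056 = 735
Divide through by 735 to get (x + 1)²/49 - (y + 12)²/15 = 1.
Hyperbola, center (-1, -12), transverse axis horizontal; a² = 49, b² = 15.
a = 7. Vertices at (h ± a, k).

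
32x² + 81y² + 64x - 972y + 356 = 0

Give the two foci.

(-8, 6) and (6, 6)

Group the x- and y-terms: 32(x² + 2x) + 81(y² - 12y) = -356
32(x + 1)² + 81(y - 6)² = -356 + 32 + 2916 = 2592
Dividing both sides by 2592: (x + 1)²/81 + (y - 6)²/32 = 1
Ellipse, center (-1, 6), major axis horizontal; a² = 81, b² = 32.
c² = a² - b² = 81 - 32 = 49, so c = 7.
Foci lie on the horizontal axis through the center: (h ± c, k).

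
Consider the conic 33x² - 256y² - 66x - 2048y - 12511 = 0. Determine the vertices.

Collect terms: 33(x² - 2x) -256(y² + 8y) = 12511
33(x - 1)² -256(y + 4)² = 12511 + 33 - 4096 = 8448
Divide by 8448: (x - 1)²/256 - (y + 4)²/33 = 1
Hyperbola, center (1, -4), transverse axis horizontal; a² = 256, b² = 33.
a = 16. Vertices at (h ± a, k).

(-15, -4) and (17, -4)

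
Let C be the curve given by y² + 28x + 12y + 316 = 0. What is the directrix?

x = -3

Only y is squared. Complete the square in y: (y + 6)² = -28(x + 10).
Vertex (-10, -6); 4p = -28 so p = -7. Opens left.
Directrix is the vertical line x = h − p = -10 − (-7) = -3.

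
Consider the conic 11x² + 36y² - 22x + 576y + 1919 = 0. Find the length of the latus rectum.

11/3

11(x² - 2x) + 36(y² + 16y) = -1919
Complete the square: 11(x - 1)² + 36(y + 8)² = -1919 + 11 + 2304 = 396
Divide through by 396 to get (x - 1)²/36 + (y + 8)²/11 = 1.
Ellipse, center (1, -8), major axis horizontal; a² = 36, b² = 11.
Latus rectum length = 2b²/a = 2·11/6 = 11/3.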